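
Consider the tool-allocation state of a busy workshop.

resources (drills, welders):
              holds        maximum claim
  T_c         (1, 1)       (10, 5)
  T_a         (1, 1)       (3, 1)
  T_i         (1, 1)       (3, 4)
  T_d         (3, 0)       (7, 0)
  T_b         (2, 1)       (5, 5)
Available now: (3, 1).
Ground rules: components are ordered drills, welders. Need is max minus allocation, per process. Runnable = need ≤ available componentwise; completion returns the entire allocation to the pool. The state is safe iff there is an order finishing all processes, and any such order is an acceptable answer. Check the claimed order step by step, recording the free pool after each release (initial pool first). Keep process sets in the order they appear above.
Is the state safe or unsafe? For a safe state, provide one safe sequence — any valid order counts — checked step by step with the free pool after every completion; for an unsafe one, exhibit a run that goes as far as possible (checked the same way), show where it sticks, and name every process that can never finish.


UNSAFE.
Key observation: T_a, T_d can finish, but then (7, 2) is all there is, and the blocked group's welders demands exceed it.
A maximal execution: T_a, T_d — then nothing else fits. Check, step by step:
  pool = (3, 1)
  run T_a (needs (2, 0), free (3, 1)); after release of (1, 1) the pool is (4, 2)
  run T_d (needs (4, 0), free (4, 2)); after release of (3, 0) the pool is (7, 2)
  T_c cannot run: need (9, 4) vs free (7, 2) (insufficient drills and welders)
  T_i cannot run: need (2, 3) vs free (7, 2) (insufficient welders)
  T_b cannot run: need (3, 4) vs free (7, 2) (insufficient welders)
Permanently blocked: T_c, T_i and T_b.


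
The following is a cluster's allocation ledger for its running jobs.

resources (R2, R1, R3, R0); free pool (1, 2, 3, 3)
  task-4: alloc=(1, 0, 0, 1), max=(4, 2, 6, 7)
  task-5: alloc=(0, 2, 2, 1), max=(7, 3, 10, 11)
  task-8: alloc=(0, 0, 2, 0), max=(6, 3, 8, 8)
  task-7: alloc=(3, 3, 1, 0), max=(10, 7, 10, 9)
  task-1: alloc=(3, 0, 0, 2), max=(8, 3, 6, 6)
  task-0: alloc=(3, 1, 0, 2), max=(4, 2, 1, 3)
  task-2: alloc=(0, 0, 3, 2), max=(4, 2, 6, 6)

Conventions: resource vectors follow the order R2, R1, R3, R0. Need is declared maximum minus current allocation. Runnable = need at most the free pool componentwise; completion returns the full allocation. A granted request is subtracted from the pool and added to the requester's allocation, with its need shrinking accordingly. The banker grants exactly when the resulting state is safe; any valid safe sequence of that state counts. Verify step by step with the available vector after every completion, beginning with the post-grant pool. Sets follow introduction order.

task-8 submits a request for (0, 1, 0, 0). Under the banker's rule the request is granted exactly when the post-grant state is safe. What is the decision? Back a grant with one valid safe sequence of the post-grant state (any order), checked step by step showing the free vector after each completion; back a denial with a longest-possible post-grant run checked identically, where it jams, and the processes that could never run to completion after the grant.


DENY. Granting would leave the state unsafe.
Key observation: after task-0, task-2, task-4 the pool peaks at (5, 2, 6, 8), and each blocked process is short somewhere: task-5 on R2, R3, R0; task-8 on R2; task-7 on R2, R1, R3, R0; task-1 on R1.
After a pretend grant, a maximal execution: task-0, task-2, task-4 — then nothing else fits. Check, step by step:
  pool = (1, 1, 3, 3)
  run task-0 (needs (1, 1, 1, 1), free (1, 1, 3, 3)); after release of (3, 1, 0, 2) the pool is (4, 2, 3, 5)
  run task-2 (needs (4, 2, 3, 4), free (4, 2, 3, 5)); after release of (0, 0, 3, 2) the pool is (4, 2, 6, 7)
  run task-4 (needs (3, 2, 6, 6), free (4, 2, 6, 7)); after release of (1, 0, 0, 1) the pool is (5, 2, 6, 8)
  task-5 cannot run: need (7, 1, 8, 10) vs free (5, 2, 6, 8) (insufficient R2, R3 and R0)
  task-8 cannot run: need (6, 2, 6, 8) vs free (5, 2, 6, 8) (insufficient R2)
  task-7 cannot run: need (7, 4, 9, 9) vs free (5, 2, 6, 8) (insufficient R2, R1, R3 and R0)
  task-1 cannot run: need (5, 3, 6, 4) vs free (5, 2, 6, 8) (insufficient R1)
Had the request been granted, task-5, task-8, task-7 and task-1 could never finish.


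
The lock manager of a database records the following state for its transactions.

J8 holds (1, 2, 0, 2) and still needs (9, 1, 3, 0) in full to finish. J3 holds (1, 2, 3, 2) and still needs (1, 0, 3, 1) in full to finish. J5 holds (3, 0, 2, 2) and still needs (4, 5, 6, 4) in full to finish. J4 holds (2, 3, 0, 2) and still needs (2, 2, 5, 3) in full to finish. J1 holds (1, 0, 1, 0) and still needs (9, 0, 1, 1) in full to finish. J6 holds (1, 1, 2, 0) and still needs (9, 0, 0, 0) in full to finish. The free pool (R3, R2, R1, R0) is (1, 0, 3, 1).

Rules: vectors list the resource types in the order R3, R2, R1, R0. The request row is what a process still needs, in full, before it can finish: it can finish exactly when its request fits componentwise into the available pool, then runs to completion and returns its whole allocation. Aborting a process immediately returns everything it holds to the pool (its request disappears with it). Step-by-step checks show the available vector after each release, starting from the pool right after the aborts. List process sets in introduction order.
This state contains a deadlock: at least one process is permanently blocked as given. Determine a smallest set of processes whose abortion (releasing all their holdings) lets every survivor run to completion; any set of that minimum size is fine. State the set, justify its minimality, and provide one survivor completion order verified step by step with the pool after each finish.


The answer: abort J8 and J6.
Key observation: aborting J8 and J6 returns (2, 3, 2, 2), and J1 — hopeless before — runs at step 4 with the returned capacity in the pool.
Why nothing smaller works — every single abort fails: J8 alone leaves J1 blocked (short on R3); J3 alone leaves J8 blocked (short on R3); J5 alone leaves J8 blocked (short on R3); J4 alone leaves J8 blocked (short on R3); J1 alone leaves J8 blocked (short on R3); J6 alone leaves J8 blocked (short on R3).
Survivors finish in the order: J3, J5, J4, J1. Step-by-step check (pool after the aborts first):
  pool = (3, 3, 5, 3)
  J3 needs (1, 0, 3, 1) <= (3, 3, 5, 3) -> finishes; pool += (1, 2, 3, 2) = (4, 5, 8, 5)
  J5 needs (4, 5, 6, 4) <= (4, 5, 8, 5) -> finishes; pool += (3, 0, 2, 2) = (7, 5, 10, 7)
  J4 needs (2, 2, 5, 3) <= (7, 5, 10, 7) -> finishes; pool += (2, 3, 0, 2) = (9, 8, 10, 9)
  J1 needs (9, 0, 1, 1) <= (9, 8, 10, 9) -> finishes; pool += (1, 0, 1, 0) = (10, 8, 11, 9)


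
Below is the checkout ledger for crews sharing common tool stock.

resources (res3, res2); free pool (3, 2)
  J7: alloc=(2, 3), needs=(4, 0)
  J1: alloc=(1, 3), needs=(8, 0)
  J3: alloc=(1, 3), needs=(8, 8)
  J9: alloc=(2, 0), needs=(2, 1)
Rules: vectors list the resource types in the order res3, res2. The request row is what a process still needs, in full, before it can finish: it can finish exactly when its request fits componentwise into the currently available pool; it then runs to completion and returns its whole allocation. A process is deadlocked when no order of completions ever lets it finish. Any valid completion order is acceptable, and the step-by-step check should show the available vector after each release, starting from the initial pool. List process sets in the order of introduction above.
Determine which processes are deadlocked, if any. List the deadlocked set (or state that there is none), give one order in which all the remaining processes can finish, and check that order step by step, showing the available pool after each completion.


Deadlocked: J1 and J3.
Key observation: once J9, J7 finish, the pool peaks at (7, 5) — and every remaining process still needs more res3 than that.
A valid finishing order for the others: J9, J7. Check, step by step:
  pool = (3, 2)
  J9 needs (2, 1) <= (3, 2) -> finishes; pool += (2, 0) = (5, 2)
  J7 needs (4, 0) <= (5, 2) -> finishes; pool += (2, 3) = (7, 5)
The blocked processes can never fit:
  J1 cannot run: need (8, 0) vs free (7, 5) (insufficient res3)
  J3 cannot run: need (8, 8) vs free (7, 5) (insufficient res3 and res2)


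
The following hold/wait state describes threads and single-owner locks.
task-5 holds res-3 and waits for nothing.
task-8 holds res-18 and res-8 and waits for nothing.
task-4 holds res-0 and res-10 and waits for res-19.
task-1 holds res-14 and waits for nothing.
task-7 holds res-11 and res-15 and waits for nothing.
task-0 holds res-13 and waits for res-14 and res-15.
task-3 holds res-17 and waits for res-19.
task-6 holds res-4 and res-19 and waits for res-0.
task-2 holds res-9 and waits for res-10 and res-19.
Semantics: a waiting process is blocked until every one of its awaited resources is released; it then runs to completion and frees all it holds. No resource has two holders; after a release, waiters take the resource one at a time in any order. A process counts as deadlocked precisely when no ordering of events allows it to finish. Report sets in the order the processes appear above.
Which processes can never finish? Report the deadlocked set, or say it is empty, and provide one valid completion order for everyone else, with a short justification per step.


The deadlocked set is task-4, task-3, task-6 and task-2.
Key observation: the knot is the closed ring of waits task-4 -> task-6 -> task-4; task-3 and task-2 wait into the deadlock from upstream.
One completion order for the rest: task-7, task-1, task-5, task-0, task-8.
Step-by-step check:
  task-7: no waits; runs immediately, freeing res-11 and res-15
  task-1: no waits; runs immediately, freeing res-14
  task-5: no waits; runs immediately, freeing res-3
  task-0 waits on res-14 and res-15 — all released -> runs and releases res-13
  task-8: no waits; runs immediately, freeing res-18 and res-8


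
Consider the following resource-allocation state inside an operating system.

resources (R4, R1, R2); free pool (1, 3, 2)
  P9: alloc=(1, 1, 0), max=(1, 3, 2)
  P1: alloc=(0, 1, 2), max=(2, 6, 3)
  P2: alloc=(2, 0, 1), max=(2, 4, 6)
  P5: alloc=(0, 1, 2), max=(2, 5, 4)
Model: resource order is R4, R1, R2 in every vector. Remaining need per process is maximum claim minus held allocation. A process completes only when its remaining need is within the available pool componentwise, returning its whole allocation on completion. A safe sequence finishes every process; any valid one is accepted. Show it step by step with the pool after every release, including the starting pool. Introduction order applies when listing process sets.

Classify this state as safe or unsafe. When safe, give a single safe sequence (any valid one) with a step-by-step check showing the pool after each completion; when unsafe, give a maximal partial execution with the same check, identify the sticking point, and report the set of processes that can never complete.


The state is SAFE; one workable sequence: P9, P5, P1, P2.
Key observation: P9 marks the first exact bind of the order: its need (0, 2, 2) fits the free (1, 3, 2) with zero slack on a requested resource.
Walking it through:
  pool = (1, 3, 2)
  run P9 (needs (0, 2, 2), free (1, 3, 2)); after release of (1, 1, 0) the pool is (2, 4, 2)
  run P5 (needs (2, 4, 2), free (2, 4, 2)); after release of (0, 1, 2) the pool is (2, 5, 4)
  run P1 (needs (2, 5, 1), free (2, 5, 4)); after release of (0, 1, 2) the pool is (2, 6, 6)
  run P2 (needs (0, 4, 5), free (2, 6, 6)); after release of (2, 0, 1) the pool is (4, 6, 7)


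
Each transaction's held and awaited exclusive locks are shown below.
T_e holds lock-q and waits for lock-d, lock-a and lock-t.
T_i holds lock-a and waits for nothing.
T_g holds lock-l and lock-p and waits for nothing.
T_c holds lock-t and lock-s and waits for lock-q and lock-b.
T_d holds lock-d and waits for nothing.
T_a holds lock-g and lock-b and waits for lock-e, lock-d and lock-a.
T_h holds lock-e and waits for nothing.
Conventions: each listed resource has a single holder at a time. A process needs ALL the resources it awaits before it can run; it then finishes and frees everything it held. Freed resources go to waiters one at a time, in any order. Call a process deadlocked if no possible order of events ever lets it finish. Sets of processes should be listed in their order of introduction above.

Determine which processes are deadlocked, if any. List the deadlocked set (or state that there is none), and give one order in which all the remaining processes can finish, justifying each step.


The deadlocked set is T_e and T_c.
Key observation: the loop T_e -> T_c -> T_e blocks itself forever; no other process is dragged down with it.
The rest can finish in the order T_i, T_g, T_h, T_d, T_a.
Verifying each step:
  T_i waits on nothing -> runs at once and releases lock-a
  T_g waits on nothing -> runs at once and releases lock-l and lock-p
  T_h waits on nothing -> runs at once and releases lock-e
  T_d waits on nothing -> runs at once and releases lock-d
  T_a: everything it awaited (lock-e, lock-d and lock-a) is free; runs, freeing lock-g and lock-b


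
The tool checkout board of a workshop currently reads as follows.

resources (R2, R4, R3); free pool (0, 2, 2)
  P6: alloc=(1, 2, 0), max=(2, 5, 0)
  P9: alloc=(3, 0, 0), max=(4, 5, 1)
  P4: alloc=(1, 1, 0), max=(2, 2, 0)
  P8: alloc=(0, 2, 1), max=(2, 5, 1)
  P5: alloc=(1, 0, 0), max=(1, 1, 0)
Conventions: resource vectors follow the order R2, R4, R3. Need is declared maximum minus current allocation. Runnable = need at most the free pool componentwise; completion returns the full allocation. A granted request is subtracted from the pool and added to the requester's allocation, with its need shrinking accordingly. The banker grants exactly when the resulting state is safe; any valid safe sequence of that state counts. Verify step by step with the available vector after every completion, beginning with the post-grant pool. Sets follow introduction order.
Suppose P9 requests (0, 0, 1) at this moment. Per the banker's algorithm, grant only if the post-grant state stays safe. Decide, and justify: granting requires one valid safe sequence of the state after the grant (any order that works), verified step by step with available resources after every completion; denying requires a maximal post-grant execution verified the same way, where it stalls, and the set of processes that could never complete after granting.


GRANT. The post-grant state is safe; one safe sequence: P5, P4, P6, P8, P9.
Key observation: post-grant, (0, 2, 1) remains, and an order beginning with P5 completes everyone.
Step-by-step check of the post-grant state:
  pool = (0, 2, 1)
  run P5 (needs (0, 1, 0), free (0, 2, 1)); after release of (1, 0, 0) the pool is (1, 2, 1)
  run P4 (needs (1, 1, 0), free (1, 2, 1)); after release of (1, 1, 0) the pool is (2, 3, 1)
  run P6 (needs (1, 3, 0), free (2, 3, 1)); after release of (1, 2, 0) the pool is (3, 5, 1)
  run P8 (needs (2, 3, 0), free (3, 5, 1)); after release of (0, 2, 1) the pool is (3, 7, 2)
  run P9 (needs (1, 5, 0), free (3, 7, 2)); after release of (3, 0, 1) the pool is (6, 7, 3)


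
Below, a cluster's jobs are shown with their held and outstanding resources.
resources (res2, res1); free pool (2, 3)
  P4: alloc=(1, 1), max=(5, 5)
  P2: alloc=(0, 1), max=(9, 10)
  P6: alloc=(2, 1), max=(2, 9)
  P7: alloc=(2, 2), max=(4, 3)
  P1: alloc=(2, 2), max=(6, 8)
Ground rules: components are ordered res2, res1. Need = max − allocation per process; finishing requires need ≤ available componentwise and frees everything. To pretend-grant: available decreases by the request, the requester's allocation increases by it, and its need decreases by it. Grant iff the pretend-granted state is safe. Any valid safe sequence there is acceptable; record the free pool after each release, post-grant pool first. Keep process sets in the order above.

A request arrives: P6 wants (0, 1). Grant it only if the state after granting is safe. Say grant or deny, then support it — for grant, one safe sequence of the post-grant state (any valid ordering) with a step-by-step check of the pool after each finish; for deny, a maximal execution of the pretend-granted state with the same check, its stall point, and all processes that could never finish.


DENY — the pretend-granted state is unsafe.
Key observation: P7, P4 can finish, but then (5, 5) is all there is, and the blocked group's res1 demands exceed it.
On the post-grant state, P7, P4 is a maximal run — nothing extends it. Step-by-step check:
  pool = (2, 2)
  run P7 (needs (2, 1), free (2, 2)); after release of (2, 2) the pool is (4, 4)
  run P4 (needs (4, 4), free (4, 4)); after release of (1, 1) the pool is (5, 5)
  P2 still needs (9, 9) but only (5, 5) is free — short on res2 and res1
  P6 still needs (0, 7) but only (5, 5) is free — short on res1
  P1 still needs (4, 6) but only (5, 5) is free — short on res1
Processes that could never finish after the grant: P2, P6 and P1.


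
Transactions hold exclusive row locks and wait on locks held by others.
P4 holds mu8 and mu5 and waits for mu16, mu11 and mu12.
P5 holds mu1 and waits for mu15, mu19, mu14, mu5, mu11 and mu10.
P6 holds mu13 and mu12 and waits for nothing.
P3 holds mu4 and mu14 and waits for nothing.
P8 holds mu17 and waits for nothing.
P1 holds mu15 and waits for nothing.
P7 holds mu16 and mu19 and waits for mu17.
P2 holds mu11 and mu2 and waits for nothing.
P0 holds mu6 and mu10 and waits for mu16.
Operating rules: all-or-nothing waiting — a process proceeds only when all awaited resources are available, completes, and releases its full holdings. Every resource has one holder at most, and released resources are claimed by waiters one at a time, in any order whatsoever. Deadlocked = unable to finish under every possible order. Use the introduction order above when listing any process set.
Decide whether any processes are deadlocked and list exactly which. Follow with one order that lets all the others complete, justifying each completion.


Nothing here is deadlocked.
Key observation: the wait relation is loop-free; peeling off processes with no waits unwinds the whole state.
A valid finishing order for the others: P8, P7, P1, P0, P3, P2, P6, P4, P5.
Verifying each step:
  P8: no waits; runs immediately, freeing mu17
  P7: everything it awaited (mu17) is free; runs, freeing mu16 and mu19
  P1: no waits; runs immediately, freeing mu15
  P0: everything it awaited (mu16) is free; runs, freeing mu6 and mu10
  P3: no waits; runs immediately, freeing mu4 and mu14
  P2: no waits; runs immediately, freeing mu11 and mu2
  P6: no waits; runs immediately, freeing mu13 and mu12
  P4: everything it awaited (mu16, mu11 and mu12) is free; runs, freeing mu8 and mu5
  P5: everything it awaited (mu15, mu19, mu14, mu5, mu11 and mu10) is free; runs, freeing mu1


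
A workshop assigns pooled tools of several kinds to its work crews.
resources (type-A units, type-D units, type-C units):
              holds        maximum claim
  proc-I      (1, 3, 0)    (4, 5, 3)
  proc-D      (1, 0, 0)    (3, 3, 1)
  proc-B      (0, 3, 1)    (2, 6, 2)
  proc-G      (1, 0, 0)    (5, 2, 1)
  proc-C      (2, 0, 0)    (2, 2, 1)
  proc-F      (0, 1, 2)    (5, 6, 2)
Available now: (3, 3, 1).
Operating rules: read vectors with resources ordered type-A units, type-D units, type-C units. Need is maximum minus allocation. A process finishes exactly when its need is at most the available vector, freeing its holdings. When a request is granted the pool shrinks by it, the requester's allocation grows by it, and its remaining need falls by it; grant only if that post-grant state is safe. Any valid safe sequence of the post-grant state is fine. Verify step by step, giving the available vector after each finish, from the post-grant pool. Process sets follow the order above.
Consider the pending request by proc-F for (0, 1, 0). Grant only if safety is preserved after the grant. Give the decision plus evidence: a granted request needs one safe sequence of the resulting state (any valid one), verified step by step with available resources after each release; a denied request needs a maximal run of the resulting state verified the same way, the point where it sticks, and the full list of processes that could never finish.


DENY. Granting would leave the state unsafe.
Key observation: after proc-C, proc-G the pool peaks at (6, 2, 1), and each blocked process is short somewhere: proc-I on type-C units; proc-D on type-D units; proc-B on type-D units; proc-F on type-D units.
Pretend the grant happened; the run proc-C, proc-G goes as far as possible. Check, step by step:
  pool = (3, 2, 1)
  proc-C needs (0, 2, 1) <= (3, 2, 1) -> finishes; pool += (2, 0, 0) = (5, 2, 1)
  proc-G needs (4, 2, 1) <= (5, 2, 1) -> finishes; pool += (1, 0, 0) = (6, 2, 1)
  proc-I cannot run: need (3, 2, 3) vs free (6, 2, 1) (insufficient type-C units)
  proc-D cannot run: need (2, 3, 1) vs free (6, 2, 1) (insufficient type-D units)
  proc-B cannot run: need (2, 3, 1) vs free (6, 2, 1) (insufficient type-D units)
  proc-F cannot run: need (5, 4, 0) vs free (6, 2, 1) (insufficient type-D units)
Processes that could never finish after the grant: proc-I, proc-D, proc-B and proc-F.


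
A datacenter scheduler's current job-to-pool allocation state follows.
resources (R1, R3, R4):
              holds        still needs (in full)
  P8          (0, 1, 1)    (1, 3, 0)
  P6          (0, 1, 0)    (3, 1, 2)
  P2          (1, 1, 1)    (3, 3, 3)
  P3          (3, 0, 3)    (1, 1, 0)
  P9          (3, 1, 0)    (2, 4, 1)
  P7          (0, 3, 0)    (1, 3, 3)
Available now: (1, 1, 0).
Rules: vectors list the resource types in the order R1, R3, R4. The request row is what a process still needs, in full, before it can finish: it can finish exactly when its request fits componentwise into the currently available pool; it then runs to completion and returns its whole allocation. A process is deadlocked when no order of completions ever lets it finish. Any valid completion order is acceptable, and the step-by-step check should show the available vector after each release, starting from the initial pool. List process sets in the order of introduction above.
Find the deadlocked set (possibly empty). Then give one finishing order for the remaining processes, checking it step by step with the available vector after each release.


The deadlocked set is P8, P2, P9 and P7.
Key observation: once P3, P6 finish, the pool peaks at (4, 2, 3) — and every remaining process still needs more R3 than that.
One completion order for the rest: P3, P6. Verifying each step:
  pool = (1, 1, 0)
  P3 needs (1, 1, 0) <= (1, 1, 0) -> finishes; pool += (3, 0, 3) = (4, 1, 3)
  P6 needs (3, 1, 2) <= (4, 1, 3) -> finishes; pool += (0, 1, 0) = (4, 2, 3)
The blocked processes can never fit:
  blocked: P8 wants (1, 3, 0), pool (4, 2, 3) — not enough R3
  blocked: P2 wants (3, 3, 3), pool (4, 2, 3) — not enough R3
  blocked: P9 wants (2, 4, 1), pool (4, 2, 3) — not enough R3
  blocked: P7 wants (1, 3, 3), pool (4, 2, 3) — not enough R3


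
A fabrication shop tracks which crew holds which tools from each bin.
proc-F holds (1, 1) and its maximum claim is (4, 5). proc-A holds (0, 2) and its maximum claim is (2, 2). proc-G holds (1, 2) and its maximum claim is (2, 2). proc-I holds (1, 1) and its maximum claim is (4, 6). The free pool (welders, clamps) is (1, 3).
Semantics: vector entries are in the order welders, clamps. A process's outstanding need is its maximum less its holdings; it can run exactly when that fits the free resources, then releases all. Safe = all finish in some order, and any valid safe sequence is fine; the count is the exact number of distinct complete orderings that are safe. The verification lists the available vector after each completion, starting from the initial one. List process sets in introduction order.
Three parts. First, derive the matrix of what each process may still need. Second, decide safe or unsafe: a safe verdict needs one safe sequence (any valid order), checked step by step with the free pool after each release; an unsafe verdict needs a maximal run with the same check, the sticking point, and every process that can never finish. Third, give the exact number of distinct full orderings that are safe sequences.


(1) Outstanding need per process (order welders, clamps):
  proc-F: (3, 4)
  proc-A: (2, 0)
  proc-G: (1, 0)
  proc-I: (3, 5)
(2) UNSAFE — no complete ordering exists.
Key observation: after proc-G, proc-A complete, (2, 7) is the best the pool ever gets, yet each leftover process wants more welders.
The run proc-G, proc-A cannot be extended any further. Check, step by step:
  pool = (1, 3)
  run proc-G (needs (1, 0), free (1, 3)); after release of (1, 2) the pool is (2, 5)
  run proc-A (needs (2, 0), free (2, 5)); after release of (0, 2) the pool is (2, 7)
  proc-F cannot run: need (3, 4) vs free (2, 7) (insufficient welders)
  proc-I cannot run: need (3, 5) vs free (2, 7) (insufficient welders)
Permanently blocked: proc-F and proc-I.
(3) Precisely 0 of the possible complete orderings are safe sequences.


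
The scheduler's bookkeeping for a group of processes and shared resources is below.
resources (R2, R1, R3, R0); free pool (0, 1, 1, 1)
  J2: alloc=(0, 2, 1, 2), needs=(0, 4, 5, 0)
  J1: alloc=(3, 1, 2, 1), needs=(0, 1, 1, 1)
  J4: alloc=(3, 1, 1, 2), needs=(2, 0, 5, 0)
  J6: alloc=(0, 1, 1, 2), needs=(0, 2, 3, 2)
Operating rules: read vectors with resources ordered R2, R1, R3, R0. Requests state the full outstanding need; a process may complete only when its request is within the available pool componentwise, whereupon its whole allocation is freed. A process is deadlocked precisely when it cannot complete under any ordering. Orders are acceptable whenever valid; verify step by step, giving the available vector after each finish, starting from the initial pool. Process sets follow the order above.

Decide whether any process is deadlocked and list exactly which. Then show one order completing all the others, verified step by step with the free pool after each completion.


Deadlocked: J2 and J4.
Key observation: R3 is the bottleneck — with J1, J6 done the pool holds (3, 3, 4, 4), short of every remaining need.
A valid finishing order for the others: J1, J6. Verifying each step:
  pool = (0, 1, 1, 1)
  J1 needs (0, 1, 1, 1) <= (0, 1, 1, 1) -> finishes; pool += (3, 1, 2, 1) = (3, 2, 3, 2)
  J6 needs (0, 2, 3, 2) <= (3, 2, 3, 2) -> finishes; pool += (0, 1, 1, 2) = (3, 3, 4, 4)
The blocked processes can never fit:
  J2 cannot run: need (0, 4, 5, 0) vs free (3, 3, 4, 4) (insufficient R1 and R3)
  J4 cannot run: need (2, 0, 5, 0) vs free (3, 3, 4, 4) (insufficient R3)


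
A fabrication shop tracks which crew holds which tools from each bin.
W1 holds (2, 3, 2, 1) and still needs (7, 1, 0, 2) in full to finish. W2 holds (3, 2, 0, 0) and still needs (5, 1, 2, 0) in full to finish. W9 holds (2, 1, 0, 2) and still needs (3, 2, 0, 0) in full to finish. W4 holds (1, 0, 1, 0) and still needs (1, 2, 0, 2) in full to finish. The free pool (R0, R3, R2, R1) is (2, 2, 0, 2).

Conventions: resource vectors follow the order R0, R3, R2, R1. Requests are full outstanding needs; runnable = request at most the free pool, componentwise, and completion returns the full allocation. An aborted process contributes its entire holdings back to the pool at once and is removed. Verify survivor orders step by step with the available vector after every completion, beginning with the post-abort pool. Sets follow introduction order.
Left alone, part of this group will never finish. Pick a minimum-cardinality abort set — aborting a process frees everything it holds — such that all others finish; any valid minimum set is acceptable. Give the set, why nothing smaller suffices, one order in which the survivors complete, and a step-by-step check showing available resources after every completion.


Minimum abort set: W1.
Key observation: the returned (2, 3, 2, 1) from W1 is what brings W2 — unrunnable before, under any order — into play at step 2.
No smaller set exists: with zero aborts the deadlock remains.
One survivor order: W9, W2, W4. Walking it through (post-abort pool first):
  pool = (4, 5, 2, 3)
  W9: need (3, 2, 0, 0) fits (4, 5, 2, 3); releases (2, 1, 0, 2), pool now (6, 6, 2, 5)
  W2: need (5, 1, 2, 0) fits (6, 6, 2, 5); releases (3, 2, 0, 0), pool now (9, 8, 2, 5)
  W4: need (1, 2, 0, 2) fits (9, 8, 2, 5); releases (1, 0, 1, 0), pool now (10, 8, 3, 5)


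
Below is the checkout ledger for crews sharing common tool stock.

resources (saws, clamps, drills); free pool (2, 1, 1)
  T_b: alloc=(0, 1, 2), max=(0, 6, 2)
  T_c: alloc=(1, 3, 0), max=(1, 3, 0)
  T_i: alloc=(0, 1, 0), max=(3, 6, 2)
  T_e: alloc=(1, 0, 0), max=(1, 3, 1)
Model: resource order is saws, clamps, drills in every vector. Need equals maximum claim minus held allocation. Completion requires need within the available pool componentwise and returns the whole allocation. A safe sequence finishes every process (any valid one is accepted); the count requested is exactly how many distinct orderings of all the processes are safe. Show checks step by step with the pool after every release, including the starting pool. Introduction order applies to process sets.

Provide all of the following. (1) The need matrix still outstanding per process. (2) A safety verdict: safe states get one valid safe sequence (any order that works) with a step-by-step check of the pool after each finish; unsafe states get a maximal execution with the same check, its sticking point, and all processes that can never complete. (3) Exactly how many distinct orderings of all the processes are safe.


(1) Need matrix, components ordered saws, clamps, drills:
  T_b: (0, 5, 0)
  T_c: (0, 0, 0)
  T_i: (3, 5, 2)
  T_e: (0, 3, 1)
(2) UNSAFE — no complete ordering exists.
Key observation: even finishing T_c, T_e leaves just (4, 4, 1) free — too little clamps for any of the remaining processes.
A maximal execution: T_c, T_e — then nothing else fits. Verifying each step:
  pool = (2, 1, 1)
  T_c: need (0, 0, 0) fits (2, 1, 1); releases (1, 3, 0), pool now (3, 4, 1)
  T_e: need (0, 3, 1) fits (3, 4, 1); releases (1, 0, 0), pool now (4, 4, 1)
  T_b cannot run: need (0, 5, 0) vs free (4, 4, 1) (insufficient clamps)
  T_i cannot run: need (3, 5, 2) vs free (4, 4, 1) (insufficient clamps and drills)
Permanently blocked: T_b and T_i.
(3) Precisely 0 of the possible complete orderings are safe sequences.


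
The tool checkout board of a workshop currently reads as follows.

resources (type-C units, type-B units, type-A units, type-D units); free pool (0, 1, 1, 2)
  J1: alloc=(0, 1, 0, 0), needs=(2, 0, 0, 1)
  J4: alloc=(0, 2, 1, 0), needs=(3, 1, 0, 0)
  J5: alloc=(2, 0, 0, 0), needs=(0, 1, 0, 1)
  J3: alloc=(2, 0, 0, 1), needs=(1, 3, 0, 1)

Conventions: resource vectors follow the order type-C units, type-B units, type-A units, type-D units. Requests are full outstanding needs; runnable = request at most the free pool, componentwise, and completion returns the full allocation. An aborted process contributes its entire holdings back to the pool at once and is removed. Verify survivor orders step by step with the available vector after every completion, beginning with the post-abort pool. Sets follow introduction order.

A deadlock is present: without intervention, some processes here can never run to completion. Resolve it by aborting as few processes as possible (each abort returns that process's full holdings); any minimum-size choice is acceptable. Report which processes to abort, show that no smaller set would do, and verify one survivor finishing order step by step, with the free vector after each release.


The answer: abort J3.
Key observation: J4 could never have finished before the abort; with (2, 0, 0, 1) returned by J3, it fits at step 2.
Why nothing smaller works: aborting no one leaves the state deadlocked as given.
The survivors complete as J5, J4, J1. Verifying each step (starting from the post-abort pool):
  pool = (2, 1, 1, 3)
  J5 needs (0, 1, 0, 1) <= (2, 1, 1, 3) -> finishes; pool += (2, 0, 0, 0) = (4, 1, 1, 3)
  J4 needs (3, 1, 0, 0) <= (4, 1, 1, 3) -> finishes; pool += (0, 2, 1, 0) = (4, 3, 2, 3)
  J1 needs (2, 0, 0, 1) <= (4, 3, 2, 3) -> finishes; pool += (0, 1, 0, 0) = (4, 4, 2, 3)


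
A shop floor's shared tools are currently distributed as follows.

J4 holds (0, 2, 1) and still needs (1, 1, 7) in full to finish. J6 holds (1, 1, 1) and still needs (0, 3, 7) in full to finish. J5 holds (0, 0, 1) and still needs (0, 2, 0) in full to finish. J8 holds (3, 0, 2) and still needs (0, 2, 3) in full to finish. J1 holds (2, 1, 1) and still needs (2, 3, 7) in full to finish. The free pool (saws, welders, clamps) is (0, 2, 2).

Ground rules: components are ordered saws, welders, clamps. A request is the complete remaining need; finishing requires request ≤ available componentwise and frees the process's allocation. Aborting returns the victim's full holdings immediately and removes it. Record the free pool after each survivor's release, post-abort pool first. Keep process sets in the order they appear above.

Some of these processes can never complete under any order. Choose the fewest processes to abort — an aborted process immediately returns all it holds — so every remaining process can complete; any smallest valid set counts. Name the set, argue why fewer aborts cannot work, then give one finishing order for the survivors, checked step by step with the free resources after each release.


Abort J6 and J1.
Key observation: no ordering could ever have run J4 before the abort of J6 and J1; with (3, 2, 2) back in the pool it fits at step 3.
No one abort is enough; case by case: J4 alone leaves J6 blocked (short on clamps); J6 alone leaves J4 blocked (short on clamps); J5 alone leaves J4 blocked (short on clamps); J8 alone leaves J4 blocked (short on clamps); J1 alone leaves J4 blocked (short on clamps).
Survivors finish in the order: J8, J5, J4. Check, step by step (pool after the aborts first):
  pool = (3, 4, 4)
  J8: need (0, 2, 3) fits (3, 4, 4); releases (3, 0, 2), pool now (6, 4, 6)
  J5: need (0, 2, 0) fits (6, 4, 6); releases (0, 0, 1), pool now (6, 4, 7)
  J4: need (1, 1, 7) fits (6, 4, 7); releases (0, 2, 1), pool now (6, 6, 8)


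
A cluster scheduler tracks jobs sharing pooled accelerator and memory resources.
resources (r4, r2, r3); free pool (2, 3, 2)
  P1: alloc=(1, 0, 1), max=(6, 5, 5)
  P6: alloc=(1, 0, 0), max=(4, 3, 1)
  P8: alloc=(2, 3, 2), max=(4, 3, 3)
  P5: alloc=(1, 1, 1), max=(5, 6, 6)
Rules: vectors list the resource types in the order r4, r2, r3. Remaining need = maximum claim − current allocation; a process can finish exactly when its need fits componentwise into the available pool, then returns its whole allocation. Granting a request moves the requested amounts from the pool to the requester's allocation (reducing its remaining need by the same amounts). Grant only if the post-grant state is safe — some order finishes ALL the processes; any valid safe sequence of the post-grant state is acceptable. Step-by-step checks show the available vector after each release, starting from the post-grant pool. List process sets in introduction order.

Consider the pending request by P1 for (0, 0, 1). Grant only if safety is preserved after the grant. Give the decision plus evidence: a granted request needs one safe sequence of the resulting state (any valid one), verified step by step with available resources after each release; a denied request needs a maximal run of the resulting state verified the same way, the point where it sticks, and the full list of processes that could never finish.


GRANT — the state after the grant stays safe, e.g. via P8, P6, P1, P5.
Key observation: the transfer keeps a workable pool ((2, 3, 1)); P8 starts the safe sequence.
Check on the post-grant state, step by step:
  pool = (2, 3, 1)
  run P8 (needs (2, 0, 1), free (2, 3, 1)); after release of (2, 3, 2) the pool is (4, 6, 3)
  run P6 (needs (3, 3, 1), free (4, 6, 3)); after release of (1, 0, 0) the pool is (5, 6, 3)
  run P1 (needs (5, 5, 3), free (5, 6, 3)); after release of (1, 0, 2) the pool is (6, 6, 5)
  run P5 (needs (4, 5, 5), free (6, 6, 5)); after release of (1, 1, 1) the pool is (7, 7, 6)


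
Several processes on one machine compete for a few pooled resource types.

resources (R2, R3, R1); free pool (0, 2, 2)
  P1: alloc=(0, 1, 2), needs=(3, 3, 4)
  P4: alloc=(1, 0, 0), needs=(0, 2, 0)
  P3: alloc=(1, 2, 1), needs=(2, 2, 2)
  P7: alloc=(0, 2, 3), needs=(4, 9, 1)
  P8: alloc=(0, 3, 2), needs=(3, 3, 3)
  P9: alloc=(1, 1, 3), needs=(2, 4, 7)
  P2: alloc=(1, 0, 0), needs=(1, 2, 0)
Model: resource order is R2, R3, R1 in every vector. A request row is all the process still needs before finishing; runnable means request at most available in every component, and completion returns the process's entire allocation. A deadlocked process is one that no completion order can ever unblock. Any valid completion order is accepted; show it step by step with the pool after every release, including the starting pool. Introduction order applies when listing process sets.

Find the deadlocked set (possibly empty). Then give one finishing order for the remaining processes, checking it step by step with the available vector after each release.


Nothing here is deadlocked.
Key observation: the pool covers P4 at once, and every later process fits after earlier releases.
A valid finishing order for the others: P4, P2, P3, P8, P1, P9, P7. Step-by-step check:
  pool = (0, 2, 2)
  P4: need (0, 2, 0) fits (0, 2, 2); releases (1, 0, 0), pool now (1, 2, 2)
  P2: need (1, 2, 0) fits (1, 2, 2); releases (1, 0, 0), pool now (2, 2, 2)
  P3: need (2, 2, 2) fits (2, 2, 2); releases (1, 2, 1), pool now (3, 4, 3)
  P8: need (3, 3, 3) fits (3, 4, 3); releases (0, 3, 2), pool now (3, 7, 5)
  P1: need (3, 3, 4) fits (3, 7, 5); releases (0, 1, 2), pool now (3, 8, 7)
  P9: need (2, 4, 7) fits (3, 8, 7); releases (1, 1, 3), pool now (4, 9, 10)
  P7: need (4, 9, 1) fits (4, 9, 10); releases (0, 2, 3), pool now (4, 11, 13)


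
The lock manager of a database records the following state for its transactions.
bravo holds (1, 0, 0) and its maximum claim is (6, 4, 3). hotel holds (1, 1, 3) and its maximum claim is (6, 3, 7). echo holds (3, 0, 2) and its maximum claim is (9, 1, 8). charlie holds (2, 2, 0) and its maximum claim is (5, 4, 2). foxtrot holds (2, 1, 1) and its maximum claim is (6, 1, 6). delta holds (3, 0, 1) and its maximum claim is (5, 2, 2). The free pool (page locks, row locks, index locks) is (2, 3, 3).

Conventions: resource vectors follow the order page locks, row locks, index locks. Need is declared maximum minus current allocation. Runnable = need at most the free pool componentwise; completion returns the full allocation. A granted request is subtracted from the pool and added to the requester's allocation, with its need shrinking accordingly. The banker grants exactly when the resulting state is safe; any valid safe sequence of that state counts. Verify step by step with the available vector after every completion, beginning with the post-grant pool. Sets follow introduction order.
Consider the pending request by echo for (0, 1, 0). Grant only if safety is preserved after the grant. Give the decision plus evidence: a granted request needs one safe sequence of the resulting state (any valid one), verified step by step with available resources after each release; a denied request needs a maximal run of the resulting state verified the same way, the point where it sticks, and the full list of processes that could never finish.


GRANT. The post-grant state is safe; one safe sequence: delta, hotel, charlie, echo, foxtrot, bravo.
Key observation: with (2, 2, 3) left after the transfer, delta can run at once — the state stays safe.
Verifying the post-grant state step by step:
  pool = (2, 2, 3)
  delta: need (2, 2, 1) fits (2, 2, 3); releases (3, 0, 1), pool now (5, 2, 4)
  hotel: need (5, 2, 4) fits (5, 2, 4); releases (1, 1, 3), pool now (6, 3, 7)
  charlie: need (3, 2, 2) fits (6, 3, 7); releases (2, 2, 0), pool now (8, 5, 7)
  echo: need (6, 0, 6) fits (8, 5, 7); releases (3, 1, 2), pool now (11, 6, 9)
  foxtrot: need (4, 0, 5) fits (11, 6, 9); releases (2, 1, 1), pool now (13, 7, 10)
  bravo: need (5, 4, 3) fits (13, 7, 10); releases (1, 0, 0), pool now (14, 7, 10)
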